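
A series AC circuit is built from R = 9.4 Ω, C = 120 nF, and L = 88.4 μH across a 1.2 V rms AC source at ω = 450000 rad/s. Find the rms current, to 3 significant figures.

X_L = ωL = 39.8 Ω
X_C = 1/(ωC) = 18.5 Ω
Net reactance X = X_L − X_C = 21.3 Ω
Z = 9.40 + j21.3 Ω
|Z| = √(9.40² + 21.3²) = 23.2 Ω
I = V/|Z| = 1.2/23.2 = 51.6 mA

51.6 mA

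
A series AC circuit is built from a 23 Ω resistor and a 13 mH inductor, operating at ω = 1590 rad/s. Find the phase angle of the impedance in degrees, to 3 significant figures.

X_L = ωL = 20.7 Ω
Z = 23.0 + j20.7 Ω
|Z| = √(23.0² + 20.7²) = 30.9 Ω
∠Z = arctan(20.7/23.0) = 41.9°

41.9°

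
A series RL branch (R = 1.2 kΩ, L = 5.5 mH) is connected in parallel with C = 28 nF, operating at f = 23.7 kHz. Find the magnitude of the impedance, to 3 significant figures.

262 Ω

ω = 2πf = 148900 rad/s
X_L = ωL = 819 Ω
X_C = 1/(ωC) = 240 Ω
Branch 1 (R+jX_L): Z₁ = 1200 + j819 Ω, |Z₁| = 1450 Ω
Branch 2 (−jX_C): Z₂ = −j240 Ω
Parallel: Z = Z₁Z₂/(Z₁+Z₂), |Z| = 262 Ω, ∠Z = -81.5°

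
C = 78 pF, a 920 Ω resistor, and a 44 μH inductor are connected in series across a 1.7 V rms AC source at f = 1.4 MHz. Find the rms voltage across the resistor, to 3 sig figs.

1.11 V

ω = 2πf = 8.796e+06 rad/s
X_L = ωL = 387 Ω
X_C = 1/(ωC) = 1460 Ω
Net reactance X = X_L − X_C = -1070 Ω
Z = 920 − j1070 Ω
|Z| = √(920² + 1070²) = 1410 Ω
I = V/|Z| = 1.20 mA
V_R = I·|Z_R| = 0.00120 × 920 = 1.11 V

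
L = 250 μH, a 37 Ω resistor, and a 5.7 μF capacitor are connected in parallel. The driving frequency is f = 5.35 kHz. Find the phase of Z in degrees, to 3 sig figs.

-69.6°

ω = 2πf = 33620 rad/s
X_L = ωL = 8.40 Ω
X_C = 1/(ωC) = 5.22 Ω
Parallel: admittances add. Y = 1/R + 1/(jωL) + jωC
Y = (0.0270 + j0.0726) S
|Y| = 0.0775 S → |Z| = 1/|Y| = 12.9 Ω, ∠Z = −∠Y = -69.6°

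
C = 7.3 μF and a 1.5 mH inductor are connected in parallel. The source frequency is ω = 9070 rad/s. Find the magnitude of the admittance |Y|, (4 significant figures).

7.291 mS

X_L = ωL = 13.61 Ω
X_C = 1/(ωC) = 15.10 Ω
Parallel: admittances add. Y = 1/(jωL) + jωC
Y = (0 − j0.007291) S
|Y| = 0.007291 S → |Z| = 1/|Y| = 137.1 Ω, ∠Z = −∠Y = 90.00°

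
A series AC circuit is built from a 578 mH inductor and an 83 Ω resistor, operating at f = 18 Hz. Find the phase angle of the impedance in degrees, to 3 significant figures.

ω = 2πf = 113.1 rad/s
X_L = ωL = 65.4 Ω
Z = 83.0 + j65.4 Ω
|Z| = √(83.0² + 65.4²) = 106 Ω
∠Z = arctan(65.4/83.0) = 38.2°

38.2°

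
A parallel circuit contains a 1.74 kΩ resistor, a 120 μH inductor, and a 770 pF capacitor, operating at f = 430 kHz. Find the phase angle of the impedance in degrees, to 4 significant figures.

60.21°

ω = 2πf = 2.702e+06 rad/s
X_L = ωL = 324.2 Ω
X_C = 1/(ωC) = 480.7 Ω
Parallel: admittances add. Y = 1/R + 1/(jωL) + jωC
Y = (0.0005747 − j0.001004) S
|Y| = 0.001157 S → |Z| = 1/|Y| = 864.4 Ω, ∠Z = −∠Y = 60.21°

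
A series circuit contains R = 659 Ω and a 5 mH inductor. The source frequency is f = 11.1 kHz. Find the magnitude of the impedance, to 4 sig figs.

ω = 2πf = 69740 rad/s
X_L = ωL = 348.7 Ω
Z = 659.0 + j348.7 Ω
|Z| = √(659.0² + 348.7²) = 745.6 Ω

745.6 Ω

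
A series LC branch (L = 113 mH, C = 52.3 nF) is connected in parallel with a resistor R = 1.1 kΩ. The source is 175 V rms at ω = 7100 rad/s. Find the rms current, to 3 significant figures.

X_L = ωL = 802 Ω
X_C = 1/(ωC) = 2690 Ω
Branch 1: Z₁ = R = 1100 Ω
Branch 2 (series LC): Z₂ = j(X_L − X_C) = −j1890 Ω
Parallel: Z = Z₁Z₂/(Z₁+Z₂), |Z| = 951 Ω, ∠Z = -30.2°
I = V/|Z| = 175/951 = 184 mA

184 mA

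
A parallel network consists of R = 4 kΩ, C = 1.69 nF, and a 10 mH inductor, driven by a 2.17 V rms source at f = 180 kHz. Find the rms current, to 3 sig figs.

3.99 mA

ω = 2πf = 1.131e+06 rad/s
X_L = ωL = 11300 Ω
X_C = 1/(ωC) = 523 Ω
Parallel: admittances add. Y = 1/R + 1/(jωL) + jωC
Y = (0.000250 + j0.00182) S
|Y| = 0.00184 S → |Z| = 1/|Y| = 543 Ω, ∠Z = −∠Y = -82.2°
I = V/|Z| = 2.17/543 = 3.99 mA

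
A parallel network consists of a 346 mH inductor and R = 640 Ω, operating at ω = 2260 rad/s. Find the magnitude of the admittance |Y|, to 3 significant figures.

2.02 mS

X_L = ωL = 782 Ω
Parallel: admittances add. Y = 1/R + 1/(jωL)
Y = (0.00156 − j0.00128) S
|Y| = 0.00202 S → |Z| = 1/|Y| = 495 Ω, ∠Z = −∠Y = 39.3°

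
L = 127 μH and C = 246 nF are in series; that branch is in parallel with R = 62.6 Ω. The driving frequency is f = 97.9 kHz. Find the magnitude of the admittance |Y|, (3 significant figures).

ω = 2πf = 615100 rad/s
X_L = ωL = 78.1 Ω
X_C = 1/(ωC) = 6.61 Ω
Branch 1: Z₁ = R = 62.6 Ω
Branch 2 (series LC): Z₂ = j(X_L − X_C) = j71.5 Ω
Parallel: Z = Z₁Z₂/(Z₁+Z₂), |Z| = 47.1 Ω, ∠Z = 41.2°
|Y| = 1/|Z| = 21.2 mS

21.2 mS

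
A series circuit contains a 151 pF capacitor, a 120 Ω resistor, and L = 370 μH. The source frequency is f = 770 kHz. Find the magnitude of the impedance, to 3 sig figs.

ω = 2πf = 4.838e+06 rad/s
X_L = ωL = 1790 Ω
X_C = 1/(ωC) = 1370 Ω
Net reactance X = X_L − X_C = 421 Ω
Z = 120 + j421 Ω
|Z| = √(120² + 421²) = 438 Ω

438 Ω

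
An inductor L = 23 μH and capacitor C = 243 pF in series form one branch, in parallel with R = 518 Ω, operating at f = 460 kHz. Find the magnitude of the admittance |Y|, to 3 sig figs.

ω = 2πf = 2.89e+06 rad/s
X_L = ωL = 66.5 Ω
X_C = 1/(ωC) = 1420 Ω
Branch 1: Z₁ = R = 518 Ω
Branch 2 (series LC): Z₂ = j(X_L − X_C) = −j1360 Ω
Parallel: Z = Z₁Z₂/(Z₁+Z₂), |Z| = 484 Ω, ∠Z = -20.9°
|Y| = 1/|Z| = 2.07 mS

2.07 mS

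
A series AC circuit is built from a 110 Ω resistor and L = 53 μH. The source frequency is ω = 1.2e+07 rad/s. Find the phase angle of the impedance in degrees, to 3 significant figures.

X_L = ωL = 636 Ω
Z = 110 + j636 Ω
|Z| = √(110² + 636²) = 645 Ω
∠Z = arctan(636/110) = 80.2°

80.2°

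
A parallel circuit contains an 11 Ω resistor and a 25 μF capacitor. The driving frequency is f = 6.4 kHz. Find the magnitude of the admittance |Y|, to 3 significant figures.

ω = 2πf = 40210 rad/s
X_C = 1/(ωC) = 0.995 Ω
Parallel: admittances add. Y = 1/R + jωC
Y = (0.0909 + j1.01) S
|Y| = 1.01 S → |Z| = 1/|Y| = 0.991 Ω, ∠Z = −∠Y = -84.8°

1.01 S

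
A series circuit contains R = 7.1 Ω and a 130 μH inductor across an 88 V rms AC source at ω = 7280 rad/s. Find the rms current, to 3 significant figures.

X_L = ωL = 0.946 Ω
Z = 7.10 + j0.946 Ω
|Z| = √(7.10² + 0.946²) = 7.16 Ω
I = V/|Z| = 88/7.16 = 12.3 A

12.3 A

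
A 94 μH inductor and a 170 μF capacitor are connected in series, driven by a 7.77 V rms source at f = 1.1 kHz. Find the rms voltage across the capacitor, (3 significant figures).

ω = 2πf = 6912 rad/s
X_L = ωL = 0.650 Ω
X_C = 1/(ωC) = 0.851 Ω
Net reactance X = X_L − X_C = -0.201 Ω
Z = − j0.201 Ω
|Z| = √(0² + 0.201²) = 0.201 Ω
I = V/|Z| = 38.6 A
V_C = I·|Z_C| = 38.6 × 0.851 = 32.8 V

32.8 V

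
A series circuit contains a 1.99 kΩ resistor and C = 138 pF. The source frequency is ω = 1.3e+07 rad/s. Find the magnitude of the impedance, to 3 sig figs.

X_C = 1/(ωC) = 557 Ω
Z = 1990 − j557 Ω
|Z| = √(1990² + 557²) = 2070 Ω

2070 Ω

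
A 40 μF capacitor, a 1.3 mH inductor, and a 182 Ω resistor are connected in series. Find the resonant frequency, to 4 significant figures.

697.9 Hz

ω₀ = 1/√(LC) = 1/√(0.0013 × 4e-05) = 4385 rad/s
f₀ = ω₀/(2π) = 697.9 Hz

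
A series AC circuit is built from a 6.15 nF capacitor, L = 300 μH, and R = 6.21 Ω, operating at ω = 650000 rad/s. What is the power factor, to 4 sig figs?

0.1119

X_L = ωL = 195.0 Ω
X_C = 1/(ωC) = 250.2 Ω
Net reactance X = X_L − X_C = -55.16 Ω
Z = 6.210 − j55.16 Ω
|Z| = √(6.210² + 55.16²) = 55.50 Ω
∠Z = arctan(-55.16/6.210) = -83.58°
cos φ = cos(-83.58°) = 0.1119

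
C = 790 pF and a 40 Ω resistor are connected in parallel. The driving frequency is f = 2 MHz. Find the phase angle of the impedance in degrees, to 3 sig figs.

-21.7°

ω = 2πf = 1.257e+07 rad/s
X_C = 1/(ωC) = 101 Ω
Parallel: admittances add. Y = 1/R + jωC
Y = (0.0250 + j0.00993) S
|Y| = 0.0269 S → |Z| = 1/|Y| = 37.2 Ω, ∠Z = −∠Y = -21.7°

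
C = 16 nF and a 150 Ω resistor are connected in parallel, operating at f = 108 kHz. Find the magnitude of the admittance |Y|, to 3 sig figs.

12.7 mS

ω = 2πf = 678600 rad/s
X_C = 1/(ωC) = 92.1 Ω
Parallel: admittances add. Y = 1/R + jωC
Y = (0.00667 + j0.0109) S
|Y| = 0.0127 S → |Z| = 1/|Y| = 78.5 Ω, ∠Z = −∠Y = -58.4°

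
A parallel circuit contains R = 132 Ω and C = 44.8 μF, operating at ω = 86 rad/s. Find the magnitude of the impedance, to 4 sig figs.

X_C = 1/(ωC) = 259.6 Ω
Parallel: admittances add. Y = 1/R + jωC
Y = (0.007576 + j0.003853) S
|Y| = 0.008499 S → |Z| = 1/|Y| = 117.7 Ω, ∠Z = −∠Y = -26.96°

117.7 Ω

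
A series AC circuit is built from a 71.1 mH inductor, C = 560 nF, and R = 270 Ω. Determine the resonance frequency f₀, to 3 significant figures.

798 Hz

ω₀ = 1/√(LC) = 1/√(0.0711 × 5.6e-07) = 5012 rad/s
f₀ = ω₀/(2π) = 798 Hz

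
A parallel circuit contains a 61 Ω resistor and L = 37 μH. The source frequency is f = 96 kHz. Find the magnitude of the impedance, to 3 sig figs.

21.0 Ω

ω = 2πf = 603200 rad/s
X_L = ωL = 22.3 Ω
Parallel: admittances add. Y = 1/R + 1/(jωL)
Y = (0.0164 − j0.0448) S
|Y| = 0.0477 S → |Z| = 1/|Y| = 21.0 Ω, ∠Z = −∠Y = 69.9°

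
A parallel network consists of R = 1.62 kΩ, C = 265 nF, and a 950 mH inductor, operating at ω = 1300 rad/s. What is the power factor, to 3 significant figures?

X_L = ωL = 1240 Ω
X_C = 1/(ωC) = 2900 Ω
Parallel: admittances add. Y = 1/R + 1/(jωL) + jωC
Y = (0.000617 − j0.000465) S
|Y| = 0.000773 S → |Z| = 1/|Y| = 1290 Ω, ∠Z = −∠Y = 37.0°
cos φ = cos(37.0°) = 0.799

0.799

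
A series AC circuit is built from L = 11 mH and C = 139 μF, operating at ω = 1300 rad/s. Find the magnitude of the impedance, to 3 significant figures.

X_L = ωL = 14.3 Ω
X_C = 1/(ωC) = 5.53 Ω
Net reactance X = X_L − X_C = 8.77 Ω
Z = j8.77 Ω
|Z| = √(0² + 8.77²) = 8.77 Ω

8.77 Ω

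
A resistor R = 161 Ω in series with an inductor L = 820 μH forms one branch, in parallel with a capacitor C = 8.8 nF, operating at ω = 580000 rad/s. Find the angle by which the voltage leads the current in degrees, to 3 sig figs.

-78.8°

X_L = ωL = 476 Ω
X_C = 1/(ωC) = 196 Ω
Branch 1 (R+jX_L): Z₁ = 161 + j476 Ω, |Z₁| = 502 Ω
Branch 2 (−jX_C): Z₂ = −j196 Ω
Parallel: Z = Z₁Z₂/(Z₁+Z₂), |Z| = 305 Ω, ∠Z = -78.8°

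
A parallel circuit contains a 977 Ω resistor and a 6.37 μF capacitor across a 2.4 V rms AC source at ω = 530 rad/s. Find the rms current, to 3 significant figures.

X_C = 1/(ωC) = 296 Ω
Parallel: admittances add. Y = 1/R + jωC
Y = (0.00102 + j0.00338) S
|Y| = 0.00353 S → |Z| = 1/|Y| = 283 Ω, ∠Z = −∠Y = -73.1°
I = V/|Z| = 2.4/283 = 8.47 mA

8.47 mA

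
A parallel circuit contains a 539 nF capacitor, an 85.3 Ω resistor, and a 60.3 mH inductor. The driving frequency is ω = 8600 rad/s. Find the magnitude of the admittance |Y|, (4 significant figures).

X_L = ωL = 518.6 Ω
X_C = 1/(ωC) = 215.7 Ω
Parallel: admittances add. Y = 1/R + 1/(jωL) + jωC
Y = (0.01172 + j0.002707) S
|Y| = 0.01203 S → |Z| = 1/|Y| = 83.11 Ω, ∠Z = −∠Y = -13.00°

12.03 mS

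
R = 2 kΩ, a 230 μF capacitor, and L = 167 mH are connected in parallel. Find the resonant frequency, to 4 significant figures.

25.68 Hz

ω₀ = 1/√(LC) = 1/√(0.167 × 0.00023) = 161.4 rad/s
f₀ = ω₀/(2π) = 25.68 Hz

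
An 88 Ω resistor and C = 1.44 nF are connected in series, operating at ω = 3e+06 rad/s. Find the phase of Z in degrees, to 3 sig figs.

-69.2°

X_C = 1/(ωC) = 231 Ω
Z = 88.0 − j231 Ω
|Z| = √(88.0² + 231²) = 248 Ω
∠Z = arctan(-231/88.0) = -69.2°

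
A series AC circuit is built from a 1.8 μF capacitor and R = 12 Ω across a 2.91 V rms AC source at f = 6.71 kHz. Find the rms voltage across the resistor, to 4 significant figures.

1.959 V

ω = 2πf = 42160 rad/s
X_C = 1/(ωC) = 13.18 Ω
Z = 12.00 − j13.18 Ω
|Z| = √(12.00² + 13.18²) = 17.82 Ω
I = V/|Z| = 163.3 mA
V_R = I·|Z_R| = 0.1633 × 12.00 = 1.959 V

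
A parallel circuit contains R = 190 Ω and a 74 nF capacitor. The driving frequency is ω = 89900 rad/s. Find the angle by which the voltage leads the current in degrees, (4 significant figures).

-51.65°

X_C = 1/(ωC) = 150.3 Ω
Parallel: admittances add. Y = 1/R + jωC
Y = (0.005263 + j0.006653) S
|Y| = 0.008483 S → |Z| = 1/|Y| = 117.9 Ω, ∠Z = −∠Y = -51.65°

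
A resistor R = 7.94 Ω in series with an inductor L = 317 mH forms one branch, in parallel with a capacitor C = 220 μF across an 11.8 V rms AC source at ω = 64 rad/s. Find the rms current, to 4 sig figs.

391.6 mA

X_L = ωL = 20.29 Ω
X_C = 1/(ωC) = 71.02 Ω
Branch 1 (R+jX_L): Z₁ = 7.940 + j20.29 Ω, |Z₁| = 21.79 Ω
Branch 2 (−jX_C): Z₂ = −j71.02 Ω
Parallel: Z = Z₁Z₂/(Z₁+Z₂), |Z| = 30.13 Ω, ∠Z = 59.73°
I = V/|Z| = 11.8/30.13 = 391.6 mA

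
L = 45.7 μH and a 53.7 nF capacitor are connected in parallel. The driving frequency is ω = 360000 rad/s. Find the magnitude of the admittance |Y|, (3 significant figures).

41.5 mS

X_L = ωL = 16.5 Ω
X_C = 1/(ωC) = 51.7 Ω
Parallel: admittances add. Y = 1/(jωL) + jωC
Y = (0 − j0.0415) S
|Y| = 0.0415 S → |Z| = 1/|Y| = 24.1 Ω, ∠Z = −∠Y = 90.0°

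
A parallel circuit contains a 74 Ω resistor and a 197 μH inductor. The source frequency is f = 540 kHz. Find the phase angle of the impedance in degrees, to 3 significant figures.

6.32°

ω = 2πf = 3.393e+06 rad/s
X_L = ωL = 668 Ω
Parallel: admittances add. Y = 1/R + 1/(jωL)
Y = (0.0135 − j0.00150) S
|Y| = 0.0136 S → |Z| = 1/|Y| = 73.6 Ω, ∠Z = −∠Y = 6.32°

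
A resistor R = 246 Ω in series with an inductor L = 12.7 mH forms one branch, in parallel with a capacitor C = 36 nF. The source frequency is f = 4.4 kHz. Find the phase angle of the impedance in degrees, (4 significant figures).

34.36°

ω = 2πf = 27650 rad/s
X_L = ωL = 351.1 Ω
X_C = 1/(ωC) = 1005 Ω
Branch 1 (R+jX_L): Z₁ = 246.0 + j351.1 Ω, |Z₁| = 428.7 Ω
Branch 2 (−jX_C): Z₂ = −j1005 Ω
Parallel: Z = Z₁Z₂/(Z₁+Z₂), |Z| = 616.8 Ω, ∠Z = 34.36°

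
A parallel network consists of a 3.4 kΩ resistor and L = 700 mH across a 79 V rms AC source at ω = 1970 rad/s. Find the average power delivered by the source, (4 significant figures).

X_L = ωL = 1379 Ω
Parallel: admittances add. Y = 1/R + 1/(jωL)
Y = (0.0002941 − j0.0007252) S
|Y| = 0.0007825 S → |Z| = 1/|Y| = 1278 Ω, ∠Z = −∠Y = 67.92°
I = V/|Z| = 61.82 mA
P = VI cos φ = 79 × 0.06182 × cos(67.92°) = 1.836 W

1.836 W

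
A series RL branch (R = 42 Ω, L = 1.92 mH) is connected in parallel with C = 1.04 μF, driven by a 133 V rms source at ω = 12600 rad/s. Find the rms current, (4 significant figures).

X_L = ωL = 24.19 Ω
X_C = 1/(ωC) = 76.31 Ω
Branch 1 (R+jX_L): Z₁ = 42.00 + j24.19 Ω, |Z₁| = 48.47 Ω
Branch 2 (−jX_C): Z₂ = −j76.31 Ω
Parallel: Z = Z₁Z₂/(Z₁+Z₂), |Z| = 55.26 Ω, ∠Z = -8.921°
I = V/|Z| = 133/55.26 = 2.407 A

2.407 A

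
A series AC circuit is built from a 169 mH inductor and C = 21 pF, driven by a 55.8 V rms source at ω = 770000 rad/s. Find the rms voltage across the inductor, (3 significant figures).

X_L = ωL = 130000 Ω
X_C = 1/(ωC) = 61800 Ω
Net reactance X = X_L − X_C = 68300 Ω
Z = j68300 Ω
|Z| = √(0² + 68300²) = 68300 Ω
I = V/|Z| = 817 μA
V_L = I·|Z_L| = 0.000817 × 130000 = 106 V

106 V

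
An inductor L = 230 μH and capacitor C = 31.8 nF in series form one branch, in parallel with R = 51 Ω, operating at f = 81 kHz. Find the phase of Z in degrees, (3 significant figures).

42.7°

ω = 2πf = 508900 rad/s
X_L = ωL = 117 Ω
X_C = 1/(ωC) = 61.8 Ω
Branch 1: Z₁ = R = 51.0 Ω
Branch 2 (series LC): Z₂ = j(X_L − X_C) = j55.3 Ω
Parallel: Z = Z₁Z₂/(Z₁+Z₂), |Z| = 37.5 Ω, ∠Z = 42.7°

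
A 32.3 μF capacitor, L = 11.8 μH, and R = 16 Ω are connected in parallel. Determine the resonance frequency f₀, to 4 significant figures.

ω₀ = 1/√(LC) = 1/√(1.18e-05 × 3.23e-05) = 51220 rad/s
f₀ = ω₀/(2π) = 8.152 kHz

8.152 kHz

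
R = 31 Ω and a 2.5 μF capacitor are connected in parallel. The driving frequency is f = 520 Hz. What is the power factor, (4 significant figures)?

0.9694

ω = 2πf = 3267 rad/s
X_C = 1/(ωC) = 122.4 Ω
Parallel: admittances add. Y = 1/R + jωC
Y = (0.03226 + j0.008168) S
|Y| = 0.03328 S → |Z| = 1/|Y| = 30.05 Ω, ∠Z = −∠Y = -14.21°
cos φ = cos(-14.21°) = 0.9694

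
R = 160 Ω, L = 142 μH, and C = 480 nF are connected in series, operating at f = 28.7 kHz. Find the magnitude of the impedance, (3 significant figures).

161 Ω

ω = 2πf = 180300 rad/s
X_L = ωL = 25.6 Ω
X_C = 1/(ωC) = 11.6 Ω
Net reactance X = X_L − X_C = 14.1 Ω
Z = 160 + j14.1 Ω
|Z| = √(160² + 14.1²) = 161 Ω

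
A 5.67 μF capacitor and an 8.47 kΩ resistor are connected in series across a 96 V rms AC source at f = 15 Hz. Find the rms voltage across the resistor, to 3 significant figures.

93.7 V

ω = 2πf = 94.25 rad/s
X_C = 1/(ωC) = 1870 Ω
Z = 8470 − j1870 Ω
|Z| = √(8470² + 1870²) = 8670 Ω
I = V/|Z| = 11.1 mA
V_R = I·|Z_R| = 0.0111 × 8470 = 93.7 V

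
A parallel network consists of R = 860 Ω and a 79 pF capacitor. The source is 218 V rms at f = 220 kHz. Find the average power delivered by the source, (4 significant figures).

55.26 W

ω = 2πf = 1.382e+06 rad/s
X_C = 1/(ωC) = 9157 Ω
Parallel: admittances add. Y = 1/R + jωC
Y = (0.001163 + j0.0001092) S
|Y| = 0.001168 S → |Z| = 1/|Y| = 856.2 Ω, ∠Z = −∠Y = -5.365°
I = V/|Z| = 254.6 mA
P = VI cos φ = 218 × 0.2546 × cos(-5.365°) = 55.26 W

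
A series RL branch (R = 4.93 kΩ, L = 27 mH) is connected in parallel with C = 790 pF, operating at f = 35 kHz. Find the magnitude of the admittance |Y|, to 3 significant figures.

111 μS

ω = 2πf = 219900 rad/s
X_L = ωL = 5940 Ω
X_C = 1/(ωC) = 5760 Ω
Branch 1 (R+jX_L): Z₁ = 4930 + j5940 Ω, |Z₁| = 7720 Ω
Branch 2 (−jX_C): Z₂ = −j5760 Ω
Parallel: Z = Z₁Z₂/(Z₁+Z₂), |Z| = 9000 Ω, ∠Z = -41.8°
|Y| = 1/|Z| = 111 μS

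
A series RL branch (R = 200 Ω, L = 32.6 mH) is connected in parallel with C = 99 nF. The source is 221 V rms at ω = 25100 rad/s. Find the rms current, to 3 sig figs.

301 mA

X_L = ωL = 818 Ω
X_C = 1/(ωC) = 402 Ω
Branch 1 (R+jX_L): Z₁ = 200 + j818 Ω, |Z₁| = 842 Ω
Branch 2 (−jX_C): Z₂ = −j402 Ω
Parallel: Z = Z₁Z₂/(Z₁+Z₂), |Z| = 735 Ω, ∠Z = -78.0°
I = V/|Z| = 221/735 = 301 mA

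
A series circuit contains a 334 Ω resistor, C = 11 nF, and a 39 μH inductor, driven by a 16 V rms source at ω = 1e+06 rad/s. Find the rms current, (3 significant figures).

47.3 mA

X_L = ωL = 39.0 Ω
X_C = 1/(ωC) = 90.9 Ω
Net reactance X = X_L − X_C = -51.9 Ω
Z = 334 − j51.9 Ω
|Z| = √(334² + 51.9²) = 338 Ω
I = V/|Z| = 16/338 = 47.3 mA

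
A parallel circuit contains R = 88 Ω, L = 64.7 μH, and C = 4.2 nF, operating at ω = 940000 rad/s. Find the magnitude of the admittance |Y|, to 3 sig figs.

X_L = ωL = 60.8 Ω
X_C = 1/(ωC) = 253 Ω
Parallel: admittances add. Y = 1/R + 1/(jωL) + jωC
Y = (0.0114 − j0.0125) S
|Y| = 0.0169 S → |Z| = 1/|Y| = 59.2 Ω, ∠Z = −∠Y = 47.7°

16.9 mS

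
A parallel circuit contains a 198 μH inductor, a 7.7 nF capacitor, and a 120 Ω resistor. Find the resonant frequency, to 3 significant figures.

129 kHz

ω₀ = 1/√(LC) = 1/√(0.000198 × 7.7e-09) = 809900 rad/s
f₀ = ω₀/(2π) = 129 kHz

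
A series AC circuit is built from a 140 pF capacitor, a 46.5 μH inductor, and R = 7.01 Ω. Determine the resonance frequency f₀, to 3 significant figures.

1.97 MHz

ω₀ = 1/√(LC) = 1/√(4.65e-05 × 1.4e-10) = 1.239e+07 rad/s
f₀ = ω₀/(2π) = 1.97 MHz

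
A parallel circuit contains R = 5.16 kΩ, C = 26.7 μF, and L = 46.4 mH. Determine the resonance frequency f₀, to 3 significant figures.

143 Hz

ω₀ = 1/√(LC) = 1/√(0.0464 × 2.67e-05) = 898.4 rad/s
f₀ = ω₀/(2π) = 143 Hz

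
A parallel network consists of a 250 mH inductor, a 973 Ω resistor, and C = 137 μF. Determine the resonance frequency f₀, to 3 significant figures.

27.2 Hz

ω₀ = 1/√(LC) = 1/√(0.25 × 0.000137) = 170.9 rad/s
f₀ = ω₀/(2π) = 27.2 Hz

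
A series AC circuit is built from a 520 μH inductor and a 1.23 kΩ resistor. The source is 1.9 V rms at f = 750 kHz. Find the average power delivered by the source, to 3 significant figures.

591 μW

ω = 2πf = 4.712e+06 rad/s
X_L = ωL = 2450 Ω
Z = 1230 + j2450 Ω
|Z| = √(1230² + 2450²) = 2740 Ω
∠Z = arctan(2450/1230) = 63.3°
I = V/|Z| = 693 μA
P = VI cos φ = 1.9 × 0.000693 × cos(63.3°) = 591 μW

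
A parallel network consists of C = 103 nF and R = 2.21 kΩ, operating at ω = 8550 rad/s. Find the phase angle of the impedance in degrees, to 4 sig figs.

-62.81°

X_C = 1/(ωC) = 1136 Ω
Parallel: admittances add. Y = 1/R + jωC
Y = (0.0004525 + j0.0008806) S
|Y| = 0.0009901 S → |Z| = 1/|Y| = 1010 Ω, ∠Z = −∠Y = -62.81°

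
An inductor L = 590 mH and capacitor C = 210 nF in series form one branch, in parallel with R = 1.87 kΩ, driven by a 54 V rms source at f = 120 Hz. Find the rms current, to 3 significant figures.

30.3 mA

ω = 2πf = 754.0 rad/s
X_L = ωL = 445 Ω
X_C = 1/(ωC) = 6320 Ω
Branch 1: Z₁ = R = 1870 Ω
Branch 2 (series LC): Z₂ = j(X_L − X_C) = −j5870 Ω
Parallel: Z = Z₁Z₂/(Z₁+Z₂), |Z| = 1780 Ω, ∠Z = -17.7°
I = V/|Z| = 54/1780 = 30.3 mA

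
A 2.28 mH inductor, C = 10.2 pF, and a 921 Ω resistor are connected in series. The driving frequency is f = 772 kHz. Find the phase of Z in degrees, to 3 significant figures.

-84.3°

ω = 2πf = 4.851e+06 rad/s
X_L = ωL = 11100 Ω
X_C = 1/(ωC) = 20200 Ω
Net reactance X = X_L − X_C = -9150 Ω
Z = 921 − j9150 Ω
|Z| = √(921² + 9150²) = 9200 Ω
∠Z = arctan(-9150/921) = -84.3°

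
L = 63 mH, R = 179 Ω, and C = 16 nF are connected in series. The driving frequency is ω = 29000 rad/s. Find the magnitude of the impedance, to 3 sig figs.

374 Ω

X_L = ωL = 1830 Ω
X_C = 1/(ωC) = 2160 Ω
Net reactance X = X_L − X_C = -328 Ω
Z = 179 − j328 Ω
|Z| = √(179² + 328²) = 374 Ω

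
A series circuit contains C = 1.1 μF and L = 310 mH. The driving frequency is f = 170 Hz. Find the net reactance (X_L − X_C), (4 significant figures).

ω = 2πf = 1068 rad/s
X_L = ωL = 331.1 Ω
X_C = 1/(ωC) = 851.1 Ω
X = 331.1 − 851.1 = -520.0 Ω

-520.0 Ω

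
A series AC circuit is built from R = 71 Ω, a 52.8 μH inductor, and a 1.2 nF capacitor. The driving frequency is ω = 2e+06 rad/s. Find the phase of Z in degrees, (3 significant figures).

-77.1°

X_L = ωL = 106 Ω
X_C = 1/(ωC) = 417 Ω
Net reactance X = X_L − X_C = -311 Ω
Z = 71.0 − j311 Ω
|Z| = √(71.0² + 311²) = 319 Ω
∠Z = arctan(-311/71.0) = -77.1°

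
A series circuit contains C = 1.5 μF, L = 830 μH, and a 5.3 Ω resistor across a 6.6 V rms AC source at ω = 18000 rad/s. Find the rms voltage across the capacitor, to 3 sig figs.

X_L = ωL = 14.9 Ω
X_C = 1/(ωC) = 37.0 Ω
Net reactance X = X_L − X_C = -22.1 Ω
Z = 5.30 − j22.1 Ω
|Z| = √(5.30² + 22.1²) = 22.7 Ω
I = V/|Z| = 290 mA
V_C = I·|Z_C| = 0.290 × 37.0 = 10.8 V

10.8 V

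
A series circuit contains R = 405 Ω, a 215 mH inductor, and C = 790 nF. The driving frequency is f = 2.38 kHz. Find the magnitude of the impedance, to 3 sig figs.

3160 Ω

ω = 2πf = 14950 rad/s
X_L = ωL = 3220 Ω
X_C = 1/(ωC) = 84.6 Ω
Net reactance X = X_L − X_C = 3130 Ω
Z = 405 + j3130 Ω
|Z| = √(405² + 3130²) = 3160 Ω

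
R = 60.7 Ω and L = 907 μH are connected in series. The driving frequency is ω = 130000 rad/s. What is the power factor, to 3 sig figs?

X_L = ωL = 118 Ω
Z = 60.7 + j118 Ω
|Z| = √(60.7² + 118²) = 133 Ω
∠Z = arctan(118/60.7) = 62.8°
cos φ = cos(62.8°) = 0.458

0.458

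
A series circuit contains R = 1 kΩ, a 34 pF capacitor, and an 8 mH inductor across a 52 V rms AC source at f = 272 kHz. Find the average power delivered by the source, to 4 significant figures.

200.1 mW

ω = 2πf = 1.709e+06 rad/s
X_L = ωL = 13670 Ω
X_C = 1/(ωC) = 17210 Ω
Net reactance X = X_L − X_C = -3537 Ω
Z = 1000 − j3537 Ω
|Z| = √(1000² + 3537²) = 3676 Ω
∠Z = arctan(-3537/1000) = -74.21°
I = V/|Z| = 14.15 mA
P = VI cos φ = 52 × 0.01415 × cos(-74.21°) = 200.1 mW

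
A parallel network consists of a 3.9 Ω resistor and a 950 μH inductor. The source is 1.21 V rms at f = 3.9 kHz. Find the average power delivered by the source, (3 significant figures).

ω = 2πf = 24500 rad/s
X_L = ωL = 23.3 Ω
Parallel: admittances add. Y = 1/R + 1/(jωL)
Y = (0.256 − j0.0430) S
|Y| = 0.260 S → |Z| = 1/|Y| = 3.85 Ω, ∠Z = −∠Y = 9.51°
I = V/|Z| = 315 mA
P = VI cos φ = 1.21 × 0.315 × cos(9.51°) = 375 mW

375 mW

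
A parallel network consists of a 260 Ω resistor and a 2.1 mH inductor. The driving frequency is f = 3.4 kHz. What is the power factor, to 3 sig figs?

ω = 2πf = 21360 rad/s
X_L = ωL = 44.9 Ω
Parallel: admittances add. Y = 1/R + 1/(jωL)
Y = (0.00385 − j0.0223) S
|Y| = 0.0226 S → |Z| = 1/|Y| = 44.2 Ω, ∠Z = −∠Y = 80.2°
cos φ = cos(80.2°) = 0.170

0.170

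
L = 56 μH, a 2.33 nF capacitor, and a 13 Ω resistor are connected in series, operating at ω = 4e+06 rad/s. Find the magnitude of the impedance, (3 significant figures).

117 Ω

X_L = ωL = 224 Ω
X_C = 1/(ωC) = 107 Ω
Net reactance X = X_L − X_C = 117 Ω
Z = 13.0 + j117 Ω
|Z| = √(13.0² + 117²) = 117 Ω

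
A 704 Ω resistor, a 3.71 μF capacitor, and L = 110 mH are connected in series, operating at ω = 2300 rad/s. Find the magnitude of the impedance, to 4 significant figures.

717.0 Ω

X_L = ωL = 253.0 Ω
X_C = 1/(ωC) = 117.2 Ω
Net reactance X = X_L − X_C = 135.8 Ω
Z = 704.0 + j135.8 Ω
|Z| = √(704.0² + 135.8²) = 717.0 Ω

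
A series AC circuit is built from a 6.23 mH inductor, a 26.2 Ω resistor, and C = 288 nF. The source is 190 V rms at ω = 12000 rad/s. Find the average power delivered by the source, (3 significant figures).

X_L = ωL = 74.8 Ω
X_C = 1/(ωC) = 289 Ω
Net reactance X = X_L − X_C = -215 Ω
Z = 26.2 − j215 Ω
|Z| = √(26.2² + 215²) = 216 Ω
∠Z = arctan(-215/26.2) = -83.0°
I = V/|Z| = 879 mA
P = VI cos φ = 190 × 0.879 × cos(-83.0°) = 20.2 W

20.2 W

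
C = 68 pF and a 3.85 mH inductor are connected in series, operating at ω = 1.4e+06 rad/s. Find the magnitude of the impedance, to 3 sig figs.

X_L = ωL = 5390 Ω
X_C = 1/(ωC) = 10500 Ω
Net reactance X = X_L − X_C = -5110 Ω
Z = − j5110 Ω
|Z| = √(0² + 5110²) = 5110 Ω

5110 Ω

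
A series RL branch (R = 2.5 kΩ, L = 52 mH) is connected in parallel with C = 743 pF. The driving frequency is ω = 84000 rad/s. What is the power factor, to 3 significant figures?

0.668

X_L = ωL = 4370 Ω
X_C = 1/(ωC) = 16000 Ω
Branch 1 (R+jX_L): Z₁ = 2500 + j4370 Ω, |Z₁| = 5030 Ω
Branch 2 (−jX_C): Z₂ = −j16000 Ω
Parallel: Z = Z₁Z₂/(Z₁+Z₂), |Z| = 6770 Ω, ∠Z = 48.1°
cos φ = cos(48.1°) = 0.668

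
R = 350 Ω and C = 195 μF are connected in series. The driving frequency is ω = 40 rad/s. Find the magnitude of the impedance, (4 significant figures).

X_C = 1/(ωC) = 128.2 Ω
Z = 350.0 − j128.2 Ω
|Z| = √(350.0² + 128.2²) = 372.7 Ω

372.7 Ω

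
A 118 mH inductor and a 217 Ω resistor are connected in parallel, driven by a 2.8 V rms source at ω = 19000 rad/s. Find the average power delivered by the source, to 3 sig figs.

36.1 mW

X_L = ωL = 2240 Ω
Parallel: admittances add. Y = 1/R + 1/(jωL)
Y = (0.00461 − j0.000446) S
|Y| = 0.00463 S → |Z| = 1/|Y| = 216 Ω, ∠Z = −∠Y = 5.53°
I = V/|Z| = 13.0 mA
P = VI cos φ = 2.8 × 0.0130 × cos(5.53°) = 36.1 mW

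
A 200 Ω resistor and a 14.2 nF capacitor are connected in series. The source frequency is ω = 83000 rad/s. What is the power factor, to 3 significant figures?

X_C = 1/(ωC) = 848 Ω
Z = 200 − j848 Ω
|Z| = √(200² + 848²) = 872 Ω
∠Z = arctan(-848/200) = -76.7°
cos φ = cos(-76.7°) = 0.229

0.229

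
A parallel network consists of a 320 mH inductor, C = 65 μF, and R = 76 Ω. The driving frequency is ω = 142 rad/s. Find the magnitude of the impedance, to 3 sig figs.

X_L = ωL = 45.4 Ω
X_C = 1/(ωC) = 108 Ω
Parallel: admittances add. Y = 1/R + 1/(jωL) + jωC
Y = (0.0132 − j0.0128) S
|Y| = 0.0183 S → |Z| = 1/|Y| = 54.5 Ω, ∠Z = −∠Y = 44.2°

54.5 Ω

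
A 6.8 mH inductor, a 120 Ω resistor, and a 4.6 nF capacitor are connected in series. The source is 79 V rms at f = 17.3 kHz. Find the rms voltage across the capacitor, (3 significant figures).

ω = 2πf = 108700 rad/s
X_L = ωL = 739 Ω
X_C = 1/(ωC) = 2000 Ω
Net reactance X = X_L − X_C = -1260 Ω
Z = 120 − j1260 Ω
|Z| = √(120² + 1260²) = 1270 Ω
I = V/|Z| = 62.4 mA
V_C = I·|Z_C| = 0.0624 × 2000 = 125 V

125 V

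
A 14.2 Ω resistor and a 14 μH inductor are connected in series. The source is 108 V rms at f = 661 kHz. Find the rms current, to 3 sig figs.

ω = 2πf = 4.153e+06 rad/s
X_L = ωL = 58.1 Ω
Z = 14.2 + j58.1 Ω
|Z| = √(14.2² + 58.1²) = 59.9 Ω
I = V/|Z| = 108/59.9 = 1.80 A

1.80 A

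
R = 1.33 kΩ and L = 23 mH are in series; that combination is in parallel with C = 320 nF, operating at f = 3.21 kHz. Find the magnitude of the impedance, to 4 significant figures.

ω = 2πf = 20170 rad/s
X_L = ωL = 463.9 Ω
X_C = 1/(ωC) = 154.9 Ω
Branch 1 (R+jX_L): Z₁ = 1330 + j463.9 Ω, |Z₁| = 1409 Ω
Branch 2 (−jX_C): Z₂ = −j154.9 Ω
Parallel: Z = Z₁Z₂/(Z₁+Z₂), |Z| = 159.8 Ω, ∠Z = -83.85°

159.8 Ω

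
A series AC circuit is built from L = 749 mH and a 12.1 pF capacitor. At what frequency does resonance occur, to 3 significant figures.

ω₀ = 1/√(LC) = 1/√(0.749 × 1.21e-11) = 332200 rad/s
f₀ = ω₀/(2π) = 52.9 kHz

52.9 kHz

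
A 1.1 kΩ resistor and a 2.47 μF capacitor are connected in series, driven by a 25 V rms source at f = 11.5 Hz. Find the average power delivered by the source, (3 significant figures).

ω = 2πf = 72.26 rad/s
X_C = 1/(ωC) = 5600 Ω
Z = 1100 − j5600 Ω
|Z| = √(1100² + 5600²) = 5710 Ω
∠Z = arctan(-5600/1100) = -78.9°
I = V/|Z| = 4.38 mA
P = VI cos φ = 25 × 0.00438 × cos(-78.9°) = 21.1 mW

21.1 mW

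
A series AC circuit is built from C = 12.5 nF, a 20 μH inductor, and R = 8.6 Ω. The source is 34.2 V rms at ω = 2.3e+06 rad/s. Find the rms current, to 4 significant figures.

2.420 A

X_L = ωL = 46.00 Ω
X_C = 1/(ωC) = 34.78 Ω
Net reactance X = X_L − X_C = 11.22 Ω
Z = 8.600 + j11.22 Ω
|Z| = √(8.600² + 11.22²) = 14.13 Ω
I = V/|Z| = 34.2/14.13 = 2.420 A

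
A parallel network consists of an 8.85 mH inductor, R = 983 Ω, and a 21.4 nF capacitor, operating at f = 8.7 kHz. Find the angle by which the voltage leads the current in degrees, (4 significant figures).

41.41°

ω = 2πf = 54660 rad/s
X_L = ωL = 483.8 Ω
X_C = 1/(ωC) = 854.8 Ω
Parallel: admittances add. Y = 1/R + 1/(jωL) + jωC
Y = (0.001017 − j0.0008973) S
|Y| = 0.001356 S → |Z| = 1/|Y| = 737.2 Ω, ∠Z = −∠Y = 41.41°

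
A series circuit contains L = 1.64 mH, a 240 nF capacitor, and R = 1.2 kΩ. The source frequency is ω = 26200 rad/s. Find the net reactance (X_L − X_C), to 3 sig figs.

-116 Ω

X_L = ωL = 43.0 Ω
X_C = 1/(ωC) = 159 Ω
X = 43.0 − 159 = -116 Ω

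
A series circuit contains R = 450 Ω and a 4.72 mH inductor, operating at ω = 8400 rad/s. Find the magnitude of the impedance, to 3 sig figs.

452 Ω

X_L = ωL = 39.6 Ω
Z = 450 + j39.6 Ω
|Z| = √(450² + 39.6²) = 452 Ω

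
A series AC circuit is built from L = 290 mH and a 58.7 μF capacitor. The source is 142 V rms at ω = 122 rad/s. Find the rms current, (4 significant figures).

1.362 A

X_L = ωL = 35.38 Ω
X_C = 1/(ωC) = 139.6 Ω
Net reactance X = X_L − X_C = -104.3 Ω
Z = − j104.3 Ω
|Z| = √(0² + 104.3²) = 104.3 Ω
I = V/|Z| = 142/104.3 = 1.362 A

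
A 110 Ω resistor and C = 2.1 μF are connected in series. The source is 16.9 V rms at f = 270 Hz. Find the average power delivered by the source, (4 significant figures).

ω = 2πf = 1696 rad/s
X_C = 1/(ωC) = 280.7 Ω
Z = 110.0 − j280.7 Ω
|Z| = √(110.0² + 280.7²) = 301.5 Ω
∠Z = arctan(-280.7/110.0) = -68.60°
I = V/|Z| = 56.06 mA
P = VI cos φ = 16.9 × 0.05606 × cos(-68.60°) = 345.7 mW

345.7 mW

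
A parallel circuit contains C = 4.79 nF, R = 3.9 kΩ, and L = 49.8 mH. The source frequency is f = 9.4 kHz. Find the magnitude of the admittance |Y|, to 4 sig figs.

262.7 μS

ω = 2πf = 59060 rad/s
X_L = ωL = 2941 Ω
X_C = 1/(ωC) = 3535 Ω
Parallel: admittances add. Y = 1/R + 1/(jωL) + jωC
Y = (0.0002564 − j5.708e-05) S
|Y| = 0.0002627 S → |Z| = 1/|Y| = 3807 Ω, ∠Z = −∠Y = 12.55°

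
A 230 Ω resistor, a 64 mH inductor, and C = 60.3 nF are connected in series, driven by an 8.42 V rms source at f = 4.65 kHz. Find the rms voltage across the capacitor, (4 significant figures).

3.614 V

ω = 2πf = 29220 rad/s
X_L = ωL = 1870 Ω
X_C = 1/(ωC) = 567.6 Ω
Net reactance X = X_L − X_C = 1302 Ω
Z = 230.0 + j1302 Ω
|Z| = √(230.0² + 1302²) = 1322 Ω
I = V/|Z| = 6.367 mA
V_C = I·|Z_C| = 0.006367 × 567.6 = 3.614 V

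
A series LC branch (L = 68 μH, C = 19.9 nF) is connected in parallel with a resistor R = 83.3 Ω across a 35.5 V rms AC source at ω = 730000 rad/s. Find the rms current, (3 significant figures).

1.90 A

X_L = ωL = 49.6 Ω
X_C = 1/(ωC) = 68.8 Ω
Branch 1: Z₁ = R = 83.3 Ω
Branch 2 (series LC): Z₂ = j(X_L − X_C) = −j19.2 Ω
Parallel: Z = Z₁Z₂/(Z₁+Z₂), |Z| = 18.7 Ω, ∠Z = -77.0°
I = V/|Z| = 35.5/18.7 = 1.90 A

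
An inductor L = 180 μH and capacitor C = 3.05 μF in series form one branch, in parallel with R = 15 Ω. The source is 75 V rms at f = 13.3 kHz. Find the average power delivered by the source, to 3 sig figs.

ω = 2πf = 83570 rad/s
X_L = ωL = 15.0 Ω
X_C = 1/(ωC) = 3.92 Ω
Branch 1: Z₁ = R = 15.0 Ω
Branch 2 (series LC): Z₂ = j(X_L − X_C) = j11.1 Ω
Parallel: Z = Z₁Z₂/(Z₁+Z₂), |Z| = 8.93 Ω, ∠Z = 53.5°
I = V/|Z| = 8.40 A
P = VI cos φ = 75 × 8.40 × cos(53.5°) = 375 W

375 W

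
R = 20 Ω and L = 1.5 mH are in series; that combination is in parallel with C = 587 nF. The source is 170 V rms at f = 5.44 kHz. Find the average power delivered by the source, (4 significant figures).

ω = 2πf = 34180 rad/s
X_L = ωL = 51.27 Ω
X_C = 1/(ωC) = 49.84 Ω
Branch 1 (R+jX_L): Z₁ = 20.00 + j51.27 Ω, |Z₁| = 55.03 Ω
Branch 2 (−jX_C): Z₂ = −j49.84 Ω
Parallel: Z = Z₁Z₂/(Z₁+Z₂), |Z| = 136.8 Ω, ∠Z = -25.40°
I = V/|Z| = 1.243 A
P = VI cos φ = 170 × 1.243 × cos(-25.40°) = 190.8 W

190.8 W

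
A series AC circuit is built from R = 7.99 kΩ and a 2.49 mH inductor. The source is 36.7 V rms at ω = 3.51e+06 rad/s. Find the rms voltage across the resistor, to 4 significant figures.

X_L = ωL = 8740 Ω
Z = 7990 + j8740 Ω
|Z| = √(7990² + 8740²) = 11840 Ω
I = V/|Z| = 3.099 mA
V_R = I·|Z_R| = 0.003099 × 7990 = 24.76 V

24.76 V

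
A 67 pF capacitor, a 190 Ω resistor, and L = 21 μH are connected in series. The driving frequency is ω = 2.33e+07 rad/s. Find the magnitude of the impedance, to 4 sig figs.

242.9 Ω

X_L = ωL = 489.3 Ω
X_C = 1/(ωC) = 640.6 Ω
Net reactance X = X_L − X_C = -151.3 Ω
Z = 190.0 − j151.3 Ω
|Z| = √(190.0² + 151.3²) = 242.9 Ω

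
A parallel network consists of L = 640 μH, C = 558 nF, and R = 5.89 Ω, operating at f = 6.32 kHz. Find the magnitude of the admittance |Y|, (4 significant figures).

ω = 2πf = 39710 rad/s
X_L = ωL = 25.41 Ω
X_C = 1/(ωC) = 45.13 Ω
Parallel: admittances add. Y = 1/R + 1/(jωL) + jωC
Y = (0.1698 − j0.01719) S
|Y| = 0.1706 S → |Z| = 1/|Y| = 5.860 Ω, ∠Z = −∠Y = 5.781°

170.6 mS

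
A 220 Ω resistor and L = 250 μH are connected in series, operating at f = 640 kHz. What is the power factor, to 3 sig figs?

0.214

ω = 2πf = 4.021e+06 rad/s
X_L = ωL = 1010 Ω
Z = 220 + j1010 Ω
|Z| = √(220² + 1010²) = 1030 Ω
∠Z = arctan(1010/220) = 77.7°
cos φ = cos(77.7°) = 0.214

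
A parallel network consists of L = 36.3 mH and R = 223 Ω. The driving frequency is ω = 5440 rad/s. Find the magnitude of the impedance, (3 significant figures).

X_L = ωL = 197 Ω
Parallel: admittances add. Y = 1/R + 1/(jωL)
Y = (0.00448 − j0.00506) S
|Y| = 0.00676 S → |Z| = 1/|Y| = 148 Ω, ∠Z = −∠Y = 48.5°

148 Ω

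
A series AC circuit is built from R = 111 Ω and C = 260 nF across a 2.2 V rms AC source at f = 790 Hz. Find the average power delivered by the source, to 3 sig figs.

ω = 2πf = 4964 rad/s
X_C = 1/(ωC) = 775 Ω
Z = 111 − j775 Ω
|Z| = √(111² + 775²) = 783 Ω
∠Z = arctan(-775/111) = -81.8°
I = V/|Z| = 2.81 mA
P = VI cos φ = 2.2 × 0.00281 × cos(-81.8°) = 877 μW

877 μW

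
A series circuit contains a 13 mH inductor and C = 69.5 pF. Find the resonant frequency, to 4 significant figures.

167.4 kHz

ω₀ = 1/√(LC) = 1/√(0.013 × 6.95e-11) = 1.052e+06 rad/s
f₀ = ω₀/(2π) = 167.4 kHz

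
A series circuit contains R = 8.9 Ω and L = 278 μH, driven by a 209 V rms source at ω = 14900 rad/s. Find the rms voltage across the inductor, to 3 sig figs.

X_L = ωL = 4.14 Ω
Z = 8.90 + j4.14 Ω
|Z| = √(8.90² + 4.14²) = 9.82 Ω
I = V/|Z| = 21.3 A
V_L = I·|Z_L| = 21.3 × 4.14 = 88.2 V

88.2 V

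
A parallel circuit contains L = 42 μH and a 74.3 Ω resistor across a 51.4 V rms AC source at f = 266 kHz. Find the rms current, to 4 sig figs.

1.007 A

ω = 2πf = 1.671e+06 rad/s
X_L = ωL = 70.20 Ω
Parallel: admittances add. Y = 1/R + 1/(jωL)
Y = (0.01346 − j0.01425) S
|Y| = 0.01960 S → |Z| = 1/|Y| = 51.03 Ω, ∠Z = −∠Y = 46.63°
I = V/|Z| = 51.4/51.03 = 1.007 A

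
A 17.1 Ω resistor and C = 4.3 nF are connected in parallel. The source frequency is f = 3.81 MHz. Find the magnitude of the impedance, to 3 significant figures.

8.45 Ω

ω = 2πf = 2.394e+07 rad/s
X_C = 1/(ωC) = 9.71 Ω
Parallel: admittances add. Y = 1/R + jωC
Y = (0.0585 + j0.103) S
|Y| = 0.118 S → |Z| = 1/|Y| = 8.45 Ω, ∠Z = −∠Y = -60.4°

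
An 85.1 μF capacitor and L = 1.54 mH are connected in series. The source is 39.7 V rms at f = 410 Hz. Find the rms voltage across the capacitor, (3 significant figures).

ω = 2πf = 2576 rad/s
X_L = ωL = 3.97 Ω
X_C = 1/(ωC) = 4.56 Ω
Net reactance X = X_L − X_C = -0.594 Ω
Z = − j0.594 Ω
|Z| = √(0² + 0.594²) = 0.594 Ω
I = V/|Z| = 66.8 A
V_C = I·|Z_C| = 66.8 × 4.56 = 305 V

305 V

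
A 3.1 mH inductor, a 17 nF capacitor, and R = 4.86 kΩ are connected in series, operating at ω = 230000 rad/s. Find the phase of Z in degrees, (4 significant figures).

X_L = ωL = 713.0 Ω
X_C = 1/(ωC) = 255.8 Ω
Net reactance X = X_L − X_C = 457.2 Ω
Z = 4860 + j457.2 Ω
|Z| = √(4860² + 457.2²) = 4881 Ω
∠Z = arctan(457.2/4860) = 5.375°

5.375°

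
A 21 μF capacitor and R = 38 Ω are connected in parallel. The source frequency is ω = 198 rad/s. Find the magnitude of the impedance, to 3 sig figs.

37.5 Ω

X_C = 1/(ωC) = 241 Ω
Parallel: admittances add. Y = 1/R + jωC
Y = (0.0263 + j0.00416) S
|Y| = 0.0266 S → |Z| = 1/|Y| = 37.5 Ω, ∠Z = −∠Y = -8.98°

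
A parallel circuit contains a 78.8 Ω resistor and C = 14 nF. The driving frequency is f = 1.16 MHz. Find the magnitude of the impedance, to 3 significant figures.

9.73 Ω

ω = 2πf = 7.288e+06 rad/s
X_C = 1/(ωC) = 9.80 Ω
Parallel: admittances add. Y = 1/R + jωC
Y = (0.0127 + j0.102) S
|Y| = 0.103 S → |Z| = 1/|Y| = 9.73 Ω, ∠Z = −∠Y = -82.9°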